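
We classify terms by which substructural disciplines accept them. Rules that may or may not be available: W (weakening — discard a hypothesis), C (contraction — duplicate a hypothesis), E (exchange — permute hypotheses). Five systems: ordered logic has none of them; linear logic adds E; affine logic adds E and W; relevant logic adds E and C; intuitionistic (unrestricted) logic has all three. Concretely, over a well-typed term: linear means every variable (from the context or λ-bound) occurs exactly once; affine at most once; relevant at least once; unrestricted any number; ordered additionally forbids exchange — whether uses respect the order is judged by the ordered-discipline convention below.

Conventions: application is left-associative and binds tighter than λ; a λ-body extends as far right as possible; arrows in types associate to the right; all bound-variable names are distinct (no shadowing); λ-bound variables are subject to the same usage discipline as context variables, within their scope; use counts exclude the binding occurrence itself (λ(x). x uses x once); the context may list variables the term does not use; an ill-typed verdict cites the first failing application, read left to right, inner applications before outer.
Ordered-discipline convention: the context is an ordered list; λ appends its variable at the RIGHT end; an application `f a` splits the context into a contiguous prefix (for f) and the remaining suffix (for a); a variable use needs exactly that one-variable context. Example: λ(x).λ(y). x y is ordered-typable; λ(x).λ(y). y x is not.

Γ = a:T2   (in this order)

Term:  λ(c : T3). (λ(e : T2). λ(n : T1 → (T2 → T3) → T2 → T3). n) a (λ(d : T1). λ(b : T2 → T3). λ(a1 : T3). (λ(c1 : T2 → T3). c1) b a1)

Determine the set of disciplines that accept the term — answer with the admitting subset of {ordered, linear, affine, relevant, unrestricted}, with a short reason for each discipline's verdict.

accepted by: none
usage: a=1; c [bound]=0; e [bound]=0; n [bound]=1; d [bound]=0; b [bound]=1; a1 [bound]=1; c1 [bound]=1
use order (left to right): n, a, c1, b, a1
typing: ill-typed: an application expects T2 but receives T3
ordered ✗ (not simply typable)
linear ✗ (fails simple typing)
affine ✗ (a type mismatch blocks all five)
relevant ✗ (the type mismatch rejects it)
unrestricted ✗ (not simply typable)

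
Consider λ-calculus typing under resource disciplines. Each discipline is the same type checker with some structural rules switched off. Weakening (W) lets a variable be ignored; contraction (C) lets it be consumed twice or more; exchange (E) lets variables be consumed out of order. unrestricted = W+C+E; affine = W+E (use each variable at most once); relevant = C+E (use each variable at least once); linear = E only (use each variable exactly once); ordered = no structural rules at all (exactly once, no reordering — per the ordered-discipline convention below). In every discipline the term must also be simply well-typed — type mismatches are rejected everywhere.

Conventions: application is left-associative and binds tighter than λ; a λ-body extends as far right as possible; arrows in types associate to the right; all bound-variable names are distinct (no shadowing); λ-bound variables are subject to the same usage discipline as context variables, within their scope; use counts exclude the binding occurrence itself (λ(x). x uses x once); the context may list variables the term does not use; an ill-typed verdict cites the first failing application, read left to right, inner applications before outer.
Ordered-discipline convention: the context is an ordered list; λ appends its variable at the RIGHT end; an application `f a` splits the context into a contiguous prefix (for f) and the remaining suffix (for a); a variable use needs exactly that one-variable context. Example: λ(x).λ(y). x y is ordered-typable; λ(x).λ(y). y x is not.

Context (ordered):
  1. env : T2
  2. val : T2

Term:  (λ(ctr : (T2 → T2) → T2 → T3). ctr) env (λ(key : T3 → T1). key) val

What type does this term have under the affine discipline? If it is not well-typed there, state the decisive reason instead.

not well-typed under affine — a type mismatch blocks all five
variable uses: env: 1, val: 1, ctr [bound]: 1, key [bound]: 1
left-to-right use order: ctr, env, key, val
typing: ill-typed: a function awaiting (T2 → T2) → T2 → T3 gets T2
across the five disciplines: ordered ✗ · linear ✗ · affine ✗ · relevant ✗ · unrestricted ✗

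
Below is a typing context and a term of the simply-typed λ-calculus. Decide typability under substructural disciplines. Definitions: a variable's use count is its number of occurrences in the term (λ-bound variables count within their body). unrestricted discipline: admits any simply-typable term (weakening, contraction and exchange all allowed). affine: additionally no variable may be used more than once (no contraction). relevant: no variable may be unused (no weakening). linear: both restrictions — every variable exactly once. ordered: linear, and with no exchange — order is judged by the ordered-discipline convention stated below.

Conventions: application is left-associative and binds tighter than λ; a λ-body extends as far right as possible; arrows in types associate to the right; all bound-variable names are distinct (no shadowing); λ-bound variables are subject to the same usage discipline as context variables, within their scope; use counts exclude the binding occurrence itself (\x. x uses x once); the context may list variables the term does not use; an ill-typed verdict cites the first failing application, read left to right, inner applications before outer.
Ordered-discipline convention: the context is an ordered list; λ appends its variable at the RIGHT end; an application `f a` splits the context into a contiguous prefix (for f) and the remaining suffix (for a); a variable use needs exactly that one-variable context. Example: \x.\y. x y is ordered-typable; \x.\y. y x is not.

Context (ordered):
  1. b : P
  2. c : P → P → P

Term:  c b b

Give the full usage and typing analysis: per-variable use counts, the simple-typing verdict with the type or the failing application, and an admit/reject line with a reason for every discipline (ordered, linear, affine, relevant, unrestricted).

counts: b: 2; c: 1
uses in reading order: c, b, b
typing: the term checks, with type P
ordered ✗ (b ×2 used more than once (contraction))
linear ✗ (b ×2 used more than once (contraction))
affine ✗ (b ×2 used more than once (contraction))
relevant ✓ (none of b, c goes unused)
unrestricted ✓ (type-checks (P) and nothing is barred)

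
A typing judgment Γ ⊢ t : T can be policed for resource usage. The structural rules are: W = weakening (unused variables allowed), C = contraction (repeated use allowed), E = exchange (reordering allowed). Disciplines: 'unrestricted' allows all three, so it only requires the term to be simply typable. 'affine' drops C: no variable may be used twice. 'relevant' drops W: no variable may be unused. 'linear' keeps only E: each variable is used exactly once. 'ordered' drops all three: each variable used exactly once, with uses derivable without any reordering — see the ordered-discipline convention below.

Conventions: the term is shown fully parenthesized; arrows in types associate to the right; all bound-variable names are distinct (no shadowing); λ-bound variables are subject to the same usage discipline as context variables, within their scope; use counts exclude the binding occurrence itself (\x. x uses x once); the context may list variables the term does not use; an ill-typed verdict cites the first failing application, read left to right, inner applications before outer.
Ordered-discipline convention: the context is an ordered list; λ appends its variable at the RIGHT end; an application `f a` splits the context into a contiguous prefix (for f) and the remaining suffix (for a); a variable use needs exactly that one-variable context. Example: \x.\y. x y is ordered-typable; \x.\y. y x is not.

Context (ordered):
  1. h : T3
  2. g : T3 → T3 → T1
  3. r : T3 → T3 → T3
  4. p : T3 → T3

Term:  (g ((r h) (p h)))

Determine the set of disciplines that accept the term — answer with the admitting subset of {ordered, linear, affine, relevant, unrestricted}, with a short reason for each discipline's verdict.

admitting disciplines: relevant, unrestricted
use counts: h: 2, g: 1, r: 1, p: 1
uses in reading order: g, r, h, p, h
typing: well-typed — term : T3 → T1
ordered: ✗ — uses contraction: h ×2
linear: ✗ — uses contraction: h ×2
affine: ✗ — uses contraction: h ×2
relevant: ✓ — at least one use each (h, g, r, p)
unrestricted: ✓ — well-typed at T3 → T1; no restrictions here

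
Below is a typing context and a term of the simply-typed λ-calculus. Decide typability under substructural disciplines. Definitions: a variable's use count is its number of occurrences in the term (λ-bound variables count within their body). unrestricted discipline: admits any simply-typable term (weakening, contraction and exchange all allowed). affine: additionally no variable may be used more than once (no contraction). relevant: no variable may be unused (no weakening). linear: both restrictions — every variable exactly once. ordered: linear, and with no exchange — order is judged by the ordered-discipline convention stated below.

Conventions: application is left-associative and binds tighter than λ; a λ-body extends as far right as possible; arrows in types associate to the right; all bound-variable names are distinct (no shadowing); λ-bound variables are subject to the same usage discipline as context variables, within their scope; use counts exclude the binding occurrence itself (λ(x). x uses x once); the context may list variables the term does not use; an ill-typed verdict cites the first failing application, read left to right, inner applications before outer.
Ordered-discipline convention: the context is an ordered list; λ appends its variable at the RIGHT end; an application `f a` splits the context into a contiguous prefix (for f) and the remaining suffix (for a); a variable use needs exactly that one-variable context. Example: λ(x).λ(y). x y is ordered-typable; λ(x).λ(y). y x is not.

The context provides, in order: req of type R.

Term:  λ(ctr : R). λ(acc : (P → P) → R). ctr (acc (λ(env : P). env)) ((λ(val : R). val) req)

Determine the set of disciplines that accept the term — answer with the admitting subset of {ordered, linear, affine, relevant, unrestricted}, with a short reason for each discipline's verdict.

admitted by: none
use counts: req=1; ctr (bound)=1; acc (bound)=1; env (bound)=1; val (bound)=1
use order (left to right): ctr, acc, env, val, req
typing: ill-typed: non-arrow in function slot: R
ordered: ✗ — a type mismatch blocks all five
linear: ✗ — the type mismatch rejects it
affine: ✗ — not simply typable
relevant: ✗ — fails simple typing
unrestricted: ✗ — a type mismatch blocks all five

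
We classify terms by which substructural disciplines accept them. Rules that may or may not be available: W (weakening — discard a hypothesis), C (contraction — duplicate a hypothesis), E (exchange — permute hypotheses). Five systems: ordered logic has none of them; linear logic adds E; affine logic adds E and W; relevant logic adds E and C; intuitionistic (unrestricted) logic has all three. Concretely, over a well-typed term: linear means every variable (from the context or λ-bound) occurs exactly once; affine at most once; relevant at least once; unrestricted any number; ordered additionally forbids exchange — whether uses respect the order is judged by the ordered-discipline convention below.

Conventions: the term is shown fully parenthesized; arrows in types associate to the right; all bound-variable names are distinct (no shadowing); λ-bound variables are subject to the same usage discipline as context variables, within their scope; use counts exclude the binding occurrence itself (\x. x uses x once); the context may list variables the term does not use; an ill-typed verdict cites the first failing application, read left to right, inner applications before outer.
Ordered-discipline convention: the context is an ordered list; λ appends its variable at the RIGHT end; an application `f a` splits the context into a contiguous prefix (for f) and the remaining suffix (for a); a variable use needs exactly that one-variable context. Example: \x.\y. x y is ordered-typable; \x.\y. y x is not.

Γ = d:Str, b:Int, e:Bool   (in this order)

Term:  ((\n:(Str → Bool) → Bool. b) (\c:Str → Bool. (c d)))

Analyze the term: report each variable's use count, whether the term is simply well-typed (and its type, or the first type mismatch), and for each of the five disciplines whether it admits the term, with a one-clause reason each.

usage: d: 1×; b: 1×; e: 0×; n (bound): 0×; c (bound): 1×
left-to-right use order: b, c, d
typing: the term checks, with type Int
ordered ✗ (e, n left unused)
linear ✗ (e, n left unused)
affine ✓ (no duplicate uses among d, b, e, n, c)
relevant ✗ (e, n left unused)
unrestricted ✓ (typability at Int is all that's needed)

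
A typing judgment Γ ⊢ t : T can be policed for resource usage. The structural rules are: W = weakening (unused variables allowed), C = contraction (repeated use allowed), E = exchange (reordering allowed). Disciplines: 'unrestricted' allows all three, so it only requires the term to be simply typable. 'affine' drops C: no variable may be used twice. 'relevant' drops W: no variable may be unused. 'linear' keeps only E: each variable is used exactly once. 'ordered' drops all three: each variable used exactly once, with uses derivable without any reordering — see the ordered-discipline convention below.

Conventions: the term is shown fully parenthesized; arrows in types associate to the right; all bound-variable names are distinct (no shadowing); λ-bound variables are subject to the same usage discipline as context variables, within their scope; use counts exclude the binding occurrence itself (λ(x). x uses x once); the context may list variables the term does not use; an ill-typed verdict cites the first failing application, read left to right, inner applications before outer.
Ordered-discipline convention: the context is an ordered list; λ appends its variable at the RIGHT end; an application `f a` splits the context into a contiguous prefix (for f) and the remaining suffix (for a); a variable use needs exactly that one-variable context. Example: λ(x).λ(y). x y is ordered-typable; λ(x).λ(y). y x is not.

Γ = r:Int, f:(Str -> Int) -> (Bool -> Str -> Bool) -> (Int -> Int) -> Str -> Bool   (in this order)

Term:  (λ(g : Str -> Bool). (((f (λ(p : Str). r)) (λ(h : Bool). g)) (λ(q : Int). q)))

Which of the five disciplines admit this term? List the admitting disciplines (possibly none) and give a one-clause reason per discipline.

admitting disciplines: affine, unrestricted
use counts: r: 1, f: 1, g [bound]: 1, p [bound]: 0, h [bound]: 0, q [bound]: 1
left-to-right use order: f, r, g, q
typing: ✓ — (Str -> Bool) -> Str -> Bool
ordered: ✗ — unused: p, h — weakening required
linear: ✗ — unused: p, h — weakening required
affine: ✓ — no duplicate uses among r, f, g, p, h, q
relevant: ✗ — unused: p, h — weakening required
unrestricted: ✓ — well-typed at (Str -> Bool) -> Str -> Bool; no restrictions here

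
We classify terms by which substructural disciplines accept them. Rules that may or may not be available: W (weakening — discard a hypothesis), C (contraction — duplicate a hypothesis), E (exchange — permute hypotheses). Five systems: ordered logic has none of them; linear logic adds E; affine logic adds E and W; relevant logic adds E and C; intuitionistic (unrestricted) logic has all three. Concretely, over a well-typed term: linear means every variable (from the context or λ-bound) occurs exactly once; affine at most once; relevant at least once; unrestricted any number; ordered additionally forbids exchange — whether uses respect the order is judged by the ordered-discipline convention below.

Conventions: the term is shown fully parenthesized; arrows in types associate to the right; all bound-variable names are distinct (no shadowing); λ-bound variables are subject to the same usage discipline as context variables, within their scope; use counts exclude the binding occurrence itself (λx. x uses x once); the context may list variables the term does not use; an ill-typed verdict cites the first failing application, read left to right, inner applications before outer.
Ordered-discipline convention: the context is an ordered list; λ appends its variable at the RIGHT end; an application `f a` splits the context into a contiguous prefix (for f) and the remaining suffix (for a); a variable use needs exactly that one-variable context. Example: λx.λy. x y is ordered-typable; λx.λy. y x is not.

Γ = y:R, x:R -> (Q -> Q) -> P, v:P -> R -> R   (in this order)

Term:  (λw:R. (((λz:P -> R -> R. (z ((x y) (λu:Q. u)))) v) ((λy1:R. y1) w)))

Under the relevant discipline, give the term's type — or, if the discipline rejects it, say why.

term : R -> R
use counts: y: 1×, x: 1×, v: 1×, w (λ-bound): 1×, z (λ-bound): 1×, u (λ-bound): 1×, y1 (λ-bound): 1×
left-to-right use order: z, x, y, u, v, y1, w
typing: well-typed — term : R -> R
per-discipline verdicts: ordered ✗ | linear ✓ | affine ✓ | relevant ✓ | unrestricted ✓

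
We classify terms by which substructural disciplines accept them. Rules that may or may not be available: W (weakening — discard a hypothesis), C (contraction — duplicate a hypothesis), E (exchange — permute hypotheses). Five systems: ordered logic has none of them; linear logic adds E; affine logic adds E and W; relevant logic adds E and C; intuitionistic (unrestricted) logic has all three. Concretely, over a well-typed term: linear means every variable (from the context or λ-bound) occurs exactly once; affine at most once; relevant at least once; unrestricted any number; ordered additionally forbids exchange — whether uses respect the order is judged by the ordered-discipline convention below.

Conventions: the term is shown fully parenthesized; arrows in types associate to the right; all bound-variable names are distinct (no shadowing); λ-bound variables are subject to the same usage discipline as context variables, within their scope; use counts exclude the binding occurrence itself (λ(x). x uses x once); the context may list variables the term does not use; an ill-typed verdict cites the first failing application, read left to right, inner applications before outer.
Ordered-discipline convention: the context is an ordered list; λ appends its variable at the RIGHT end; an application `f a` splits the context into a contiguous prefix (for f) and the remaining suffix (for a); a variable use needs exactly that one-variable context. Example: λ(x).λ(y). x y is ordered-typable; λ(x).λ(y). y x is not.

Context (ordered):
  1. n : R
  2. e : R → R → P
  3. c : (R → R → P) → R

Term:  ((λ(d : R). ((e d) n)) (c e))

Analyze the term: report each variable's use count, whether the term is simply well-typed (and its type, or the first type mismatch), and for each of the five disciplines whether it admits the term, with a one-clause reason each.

variable uses: n: 1×, e: 2×, c: 1×, d [bound]: 1×
uses in reading order: e, d, n, c, e
typing: well-typed — term : P
ordered: ✗, repeated use of e ×2
linear: ✗, repeated use of e ×2
affine: ✗, repeated use of e ×2
relevant: ✓, none of n, e, c, d goes unused
unrestricted: ✓, well-typed at P; no restrictions here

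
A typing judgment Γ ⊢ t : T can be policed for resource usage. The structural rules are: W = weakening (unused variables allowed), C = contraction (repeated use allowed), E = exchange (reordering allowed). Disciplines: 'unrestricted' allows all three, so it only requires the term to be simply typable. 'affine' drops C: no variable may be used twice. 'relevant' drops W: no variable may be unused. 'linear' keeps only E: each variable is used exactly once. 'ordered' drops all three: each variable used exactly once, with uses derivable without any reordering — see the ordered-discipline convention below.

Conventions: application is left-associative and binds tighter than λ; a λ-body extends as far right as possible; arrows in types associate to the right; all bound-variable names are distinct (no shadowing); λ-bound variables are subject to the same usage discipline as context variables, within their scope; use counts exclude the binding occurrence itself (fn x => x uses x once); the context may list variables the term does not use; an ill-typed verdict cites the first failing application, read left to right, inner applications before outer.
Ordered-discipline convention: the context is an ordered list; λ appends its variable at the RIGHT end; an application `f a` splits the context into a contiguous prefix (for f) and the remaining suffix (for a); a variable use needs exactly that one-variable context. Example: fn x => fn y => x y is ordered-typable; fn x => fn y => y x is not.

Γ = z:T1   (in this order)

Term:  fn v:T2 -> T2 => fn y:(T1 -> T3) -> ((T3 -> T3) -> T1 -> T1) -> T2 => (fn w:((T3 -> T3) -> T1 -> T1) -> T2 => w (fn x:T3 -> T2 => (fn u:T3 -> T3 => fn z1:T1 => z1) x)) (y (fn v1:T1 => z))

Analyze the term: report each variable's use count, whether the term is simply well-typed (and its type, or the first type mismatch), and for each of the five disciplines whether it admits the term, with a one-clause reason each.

counts: z=1; v (λ-bound)=0; y (λ-bound)=1; w (λ-bound)=1; x (λ-bound)=1; u (λ-bound)=0; z1 (λ-bound)=1; v1 (λ-bound)=0
uses in reading order: w, z1, x, y, z
typing: ill-typed: an application expects T3 -> T3 but receives T3 -> T2
ordered: ✗, fails simple typing
linear: ✗, a type mismatch blocks all five
affine: ✗, the type mismatch rejects it
relevant: ✗, not simply typable
unrestricted: ✗, fails simple typing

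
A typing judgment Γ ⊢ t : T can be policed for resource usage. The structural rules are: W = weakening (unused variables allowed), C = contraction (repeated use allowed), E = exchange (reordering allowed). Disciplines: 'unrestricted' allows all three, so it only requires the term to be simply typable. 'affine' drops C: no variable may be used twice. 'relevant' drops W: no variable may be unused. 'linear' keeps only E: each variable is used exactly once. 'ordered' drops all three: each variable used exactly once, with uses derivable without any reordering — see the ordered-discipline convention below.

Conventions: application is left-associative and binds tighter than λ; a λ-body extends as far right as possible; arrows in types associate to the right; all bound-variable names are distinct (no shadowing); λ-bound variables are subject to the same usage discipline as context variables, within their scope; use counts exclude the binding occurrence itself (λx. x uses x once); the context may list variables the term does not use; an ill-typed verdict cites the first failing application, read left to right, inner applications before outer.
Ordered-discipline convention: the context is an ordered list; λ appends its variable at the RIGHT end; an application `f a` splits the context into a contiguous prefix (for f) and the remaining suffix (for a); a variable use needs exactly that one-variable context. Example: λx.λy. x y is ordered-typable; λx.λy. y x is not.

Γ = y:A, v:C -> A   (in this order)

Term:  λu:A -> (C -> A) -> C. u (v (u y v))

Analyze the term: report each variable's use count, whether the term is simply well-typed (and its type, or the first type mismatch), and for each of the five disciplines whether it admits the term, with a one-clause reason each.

variable uses: y: 1; v: 2; u (bound): 2
left-to-right use order: u, v, u, y, v
typing: well-typed — term : (A -> (C -> A) -> C) -> (C -> A) -> C
ordered ✗ (repeated use of v ×2, u ×2)
linear ✗ (repeated use of v ×2, u ×2)
affine ✗ (repeated use of v ×2, u ×2)
relevant ✓ (none of y, v, u goes unused)
unrestricted ✓ (simply typable at (A -> (C -> A) -> C) -> (C -> A) -> C; W, C, E all held)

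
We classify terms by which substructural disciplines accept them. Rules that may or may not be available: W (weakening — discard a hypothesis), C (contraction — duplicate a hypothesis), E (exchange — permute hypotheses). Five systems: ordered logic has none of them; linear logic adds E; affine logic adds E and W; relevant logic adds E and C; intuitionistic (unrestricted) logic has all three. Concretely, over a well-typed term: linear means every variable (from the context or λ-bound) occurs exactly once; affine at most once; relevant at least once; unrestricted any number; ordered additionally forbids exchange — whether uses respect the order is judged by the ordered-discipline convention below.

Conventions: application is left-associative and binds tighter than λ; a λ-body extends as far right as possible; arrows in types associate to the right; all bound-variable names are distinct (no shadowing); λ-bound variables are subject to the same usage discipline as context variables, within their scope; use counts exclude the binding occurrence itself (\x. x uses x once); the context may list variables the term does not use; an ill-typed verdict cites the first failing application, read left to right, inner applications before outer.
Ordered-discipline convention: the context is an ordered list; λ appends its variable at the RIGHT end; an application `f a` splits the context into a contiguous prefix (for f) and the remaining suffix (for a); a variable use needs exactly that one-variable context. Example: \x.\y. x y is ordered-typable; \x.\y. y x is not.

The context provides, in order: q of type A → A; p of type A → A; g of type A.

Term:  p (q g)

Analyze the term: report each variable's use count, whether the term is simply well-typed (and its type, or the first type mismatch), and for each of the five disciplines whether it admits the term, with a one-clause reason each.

use counts: q: 1; p: 1; g: 1
uses in reading order: p, q, g
typing: well-typed — term : A
ordered: ✗, use order p, q, g needs exchange
linear: ✓, single use per variable (q, p, g)
affine: ✓, at most one use each (q, p, g)
relevant: ✓, q, p, g: all used, weakening unneeded
unrestricted: ✓, typability at A is all that's needed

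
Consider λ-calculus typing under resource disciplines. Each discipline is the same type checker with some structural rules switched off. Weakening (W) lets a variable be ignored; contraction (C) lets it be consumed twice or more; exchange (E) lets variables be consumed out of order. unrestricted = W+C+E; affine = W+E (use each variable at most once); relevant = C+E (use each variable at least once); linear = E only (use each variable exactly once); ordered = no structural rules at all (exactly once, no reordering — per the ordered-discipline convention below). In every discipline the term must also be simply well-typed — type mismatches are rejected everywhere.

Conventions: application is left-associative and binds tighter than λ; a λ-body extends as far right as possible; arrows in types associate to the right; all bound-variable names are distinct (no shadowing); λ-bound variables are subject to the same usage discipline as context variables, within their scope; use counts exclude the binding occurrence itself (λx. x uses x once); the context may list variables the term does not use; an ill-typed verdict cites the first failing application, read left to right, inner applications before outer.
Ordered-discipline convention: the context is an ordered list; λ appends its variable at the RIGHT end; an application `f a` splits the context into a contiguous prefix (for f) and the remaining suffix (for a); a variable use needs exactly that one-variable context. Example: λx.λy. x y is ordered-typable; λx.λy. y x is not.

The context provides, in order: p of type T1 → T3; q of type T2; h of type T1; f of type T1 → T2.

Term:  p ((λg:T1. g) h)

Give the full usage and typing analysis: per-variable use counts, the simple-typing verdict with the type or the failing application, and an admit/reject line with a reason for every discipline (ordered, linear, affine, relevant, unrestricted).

counts: p: 1×; q: 0×; h: 1×; f: 0×; g (λ-bound): 1×
left-to-right use order: p, g, h
typing: well-typed — term : T3
ordered: ✗, needs weakening: q, f unused
linear: ✗, needs weakening: q, f unused
affine: ✓, none of p, q, h, f, g used more than once
relevant: ✗, needs weakening: q, f unused
unrestricted: ✓, type-checks (T3) and nothing is barred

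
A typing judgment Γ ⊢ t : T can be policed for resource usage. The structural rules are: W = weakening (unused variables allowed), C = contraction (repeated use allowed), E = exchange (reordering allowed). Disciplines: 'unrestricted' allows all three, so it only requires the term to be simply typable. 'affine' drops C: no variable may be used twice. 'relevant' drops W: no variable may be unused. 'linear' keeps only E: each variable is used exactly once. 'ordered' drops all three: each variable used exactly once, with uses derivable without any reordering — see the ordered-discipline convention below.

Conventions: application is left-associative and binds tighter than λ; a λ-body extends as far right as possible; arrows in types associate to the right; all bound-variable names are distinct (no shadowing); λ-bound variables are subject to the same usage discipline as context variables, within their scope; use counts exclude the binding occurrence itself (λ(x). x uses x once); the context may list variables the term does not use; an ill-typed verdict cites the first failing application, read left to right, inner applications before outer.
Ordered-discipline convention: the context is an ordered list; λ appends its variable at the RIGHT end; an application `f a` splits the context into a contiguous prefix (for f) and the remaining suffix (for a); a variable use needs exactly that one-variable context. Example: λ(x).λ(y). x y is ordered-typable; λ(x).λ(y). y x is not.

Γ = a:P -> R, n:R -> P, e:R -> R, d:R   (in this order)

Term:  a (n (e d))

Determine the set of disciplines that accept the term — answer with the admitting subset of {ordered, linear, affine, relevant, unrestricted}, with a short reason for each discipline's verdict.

admitting disciplines: ordered, linear, affine, relevant, unrestricted
counts: a=1; n=1; e=1; d=1
use order (left to right): a, n, e, d
typing: well-typed — term : R
ordered: ✓, single-use (a, n, e, d), ordered derivation ok
linear: ✓, exactly-once usage across a, n, e, d
affine: ✓, at most one use each (a, n, e, d)
relevant: ✓, every one of a, n, e, d appears
unrestricted: ✓, type-checks (R) and nothing is barred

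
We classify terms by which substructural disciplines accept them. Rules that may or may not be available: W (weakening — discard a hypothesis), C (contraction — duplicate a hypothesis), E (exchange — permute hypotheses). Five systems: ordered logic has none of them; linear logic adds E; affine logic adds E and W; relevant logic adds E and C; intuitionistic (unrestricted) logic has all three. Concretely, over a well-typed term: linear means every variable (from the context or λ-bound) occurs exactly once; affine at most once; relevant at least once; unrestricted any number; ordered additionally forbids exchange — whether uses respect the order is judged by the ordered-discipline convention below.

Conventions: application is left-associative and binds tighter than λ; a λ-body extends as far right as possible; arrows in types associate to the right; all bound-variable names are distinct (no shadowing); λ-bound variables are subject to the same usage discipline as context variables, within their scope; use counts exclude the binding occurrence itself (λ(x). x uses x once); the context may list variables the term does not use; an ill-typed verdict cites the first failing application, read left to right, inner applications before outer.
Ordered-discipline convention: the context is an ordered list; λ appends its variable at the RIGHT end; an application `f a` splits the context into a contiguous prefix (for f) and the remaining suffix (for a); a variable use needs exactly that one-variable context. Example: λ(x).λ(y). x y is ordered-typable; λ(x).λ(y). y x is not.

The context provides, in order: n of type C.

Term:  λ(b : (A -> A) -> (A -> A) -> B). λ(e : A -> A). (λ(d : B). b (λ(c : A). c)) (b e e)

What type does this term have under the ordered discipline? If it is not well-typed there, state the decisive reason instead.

not well-typed under ordered — repeated use of b ×2, e ×2; unused: n, d — weakening required
counts: n ×0; b [bound] ×2; e [bound] ×2; d [bound] ×0; c [bound] ×1
left-to-right use order: b, c, b, e, e
typing: well-typed — term : ((A -> A) -> (A -> A) -> B) -> (A -> A) -> (A -> A) -> B
per-discipline verdicts: ordered ✗; linear ✗; affine ✗; relevant ✗; unrestricted ✓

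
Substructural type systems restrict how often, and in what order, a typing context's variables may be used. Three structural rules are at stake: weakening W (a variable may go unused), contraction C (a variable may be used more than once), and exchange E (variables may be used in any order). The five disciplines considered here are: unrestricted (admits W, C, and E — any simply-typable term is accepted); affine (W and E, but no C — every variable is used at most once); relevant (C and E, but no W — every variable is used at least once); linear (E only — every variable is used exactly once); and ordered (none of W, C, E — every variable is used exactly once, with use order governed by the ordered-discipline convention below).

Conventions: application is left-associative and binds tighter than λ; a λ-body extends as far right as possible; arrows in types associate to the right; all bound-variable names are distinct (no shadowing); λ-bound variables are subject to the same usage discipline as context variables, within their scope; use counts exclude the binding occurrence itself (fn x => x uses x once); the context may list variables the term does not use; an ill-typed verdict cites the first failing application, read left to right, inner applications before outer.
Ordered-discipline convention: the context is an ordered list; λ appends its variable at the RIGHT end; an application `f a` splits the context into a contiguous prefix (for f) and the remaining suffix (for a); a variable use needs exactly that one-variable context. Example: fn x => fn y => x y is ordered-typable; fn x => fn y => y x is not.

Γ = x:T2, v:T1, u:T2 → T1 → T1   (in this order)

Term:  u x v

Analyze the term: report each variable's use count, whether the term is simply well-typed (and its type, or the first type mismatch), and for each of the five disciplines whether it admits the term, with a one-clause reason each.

counts: x: 1, v: 1, u: 1
uses in reading order: u, x, v
typing: the term checks, with type T1
ordered: ✗, no ordered split (uses run u, x, v)
linear: ✓, x, v, u: one use apiece
affine: ✓, none of x, v, u used more than once
relevant: ✓, every one of x, v, u appears
unrestricted: ✓, typability at T1 is all that's needed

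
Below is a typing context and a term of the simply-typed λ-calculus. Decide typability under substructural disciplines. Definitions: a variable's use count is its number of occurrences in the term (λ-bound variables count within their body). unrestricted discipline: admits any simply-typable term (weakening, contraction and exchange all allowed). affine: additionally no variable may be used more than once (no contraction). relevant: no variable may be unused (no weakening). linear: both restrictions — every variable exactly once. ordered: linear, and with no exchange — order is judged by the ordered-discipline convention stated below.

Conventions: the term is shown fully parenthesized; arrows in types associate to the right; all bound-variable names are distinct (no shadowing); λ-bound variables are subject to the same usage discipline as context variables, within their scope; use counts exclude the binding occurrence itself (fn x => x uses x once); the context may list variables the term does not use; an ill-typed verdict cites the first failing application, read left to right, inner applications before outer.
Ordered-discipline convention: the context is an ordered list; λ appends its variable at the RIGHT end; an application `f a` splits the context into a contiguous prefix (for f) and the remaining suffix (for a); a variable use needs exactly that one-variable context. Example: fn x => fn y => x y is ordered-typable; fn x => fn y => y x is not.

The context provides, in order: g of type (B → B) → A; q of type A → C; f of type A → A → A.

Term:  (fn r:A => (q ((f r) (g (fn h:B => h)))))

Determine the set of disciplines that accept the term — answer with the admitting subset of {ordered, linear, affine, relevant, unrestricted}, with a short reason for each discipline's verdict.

admitting disciplines: linear, affine, relevant, unrestricted
variable uses: g: 1×, q: 1×, f: 1×, r (bound): 1×, h (bound): 1×
order of uses: q, f, r, g, h
typing: well-typed at A → C
ordered: ✗, needs exchange: uses follow q, f, r, g, h
linear: ✓, g, q, f, r, h: one use apiece
affine: ✓, g, q, f, r, h: no repeats, contraction unneeded
relevant: ✓, every one of g, q, f, r, h appears
unrestricted: ✓, well-typed at A → C; no restrictions here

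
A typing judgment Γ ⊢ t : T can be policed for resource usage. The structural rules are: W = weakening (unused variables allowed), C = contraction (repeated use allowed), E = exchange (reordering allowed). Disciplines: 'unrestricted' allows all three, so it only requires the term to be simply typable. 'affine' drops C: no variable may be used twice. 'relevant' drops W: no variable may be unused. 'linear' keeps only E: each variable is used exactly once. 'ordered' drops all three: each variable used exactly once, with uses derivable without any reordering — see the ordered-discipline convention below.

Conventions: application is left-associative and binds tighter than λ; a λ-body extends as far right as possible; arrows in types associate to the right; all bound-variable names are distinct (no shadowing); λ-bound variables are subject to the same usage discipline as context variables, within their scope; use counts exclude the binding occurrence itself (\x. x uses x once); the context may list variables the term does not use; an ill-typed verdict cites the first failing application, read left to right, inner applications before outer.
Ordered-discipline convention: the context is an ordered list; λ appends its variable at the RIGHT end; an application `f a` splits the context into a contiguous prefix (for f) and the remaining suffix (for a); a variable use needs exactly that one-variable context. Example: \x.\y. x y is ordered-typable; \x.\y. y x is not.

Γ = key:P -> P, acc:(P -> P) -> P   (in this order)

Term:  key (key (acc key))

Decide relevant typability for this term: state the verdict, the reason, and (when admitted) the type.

yes — at least one use each (key, acc); term : P
use counts: key=3, acc=1
order of uses: key, key, acc, key
typing: well-typed — term : P
per-discipline verdicts: ordered ✗, linear ✗, affine ✗, relevant ✓, unrestricted ✓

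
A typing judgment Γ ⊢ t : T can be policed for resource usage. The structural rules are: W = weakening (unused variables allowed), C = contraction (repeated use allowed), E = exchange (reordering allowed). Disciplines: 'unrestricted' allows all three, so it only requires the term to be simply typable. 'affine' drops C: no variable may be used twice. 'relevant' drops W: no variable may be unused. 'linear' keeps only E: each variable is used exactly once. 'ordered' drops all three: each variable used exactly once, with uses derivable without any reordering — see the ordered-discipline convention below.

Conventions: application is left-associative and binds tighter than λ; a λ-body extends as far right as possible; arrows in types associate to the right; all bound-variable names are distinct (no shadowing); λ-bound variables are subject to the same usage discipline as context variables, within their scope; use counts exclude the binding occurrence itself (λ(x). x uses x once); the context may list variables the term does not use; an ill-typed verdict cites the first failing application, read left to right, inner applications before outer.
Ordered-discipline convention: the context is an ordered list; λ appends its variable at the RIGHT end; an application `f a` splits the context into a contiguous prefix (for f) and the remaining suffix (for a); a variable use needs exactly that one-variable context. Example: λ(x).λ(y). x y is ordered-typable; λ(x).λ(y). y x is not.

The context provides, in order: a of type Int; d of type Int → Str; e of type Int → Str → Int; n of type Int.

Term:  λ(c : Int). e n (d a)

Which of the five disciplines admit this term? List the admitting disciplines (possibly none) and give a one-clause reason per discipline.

admitted in: affine, unrestricted
variable uses: a ×1, d ×1, e ×1, n ×1, c [bound] ×0
use order (left to right): e, n, d, a
typing: well-typed at Int → Int
ordered: ✗, c never used (weakening)
linear: ✗, c never used (weakening)
affine: ✓, at most one use each (a, d, e, n, c)
relevant: ✗, c never used (weakening)
unrestricted: ✓, well-typed at Int → Int; no restrictions here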